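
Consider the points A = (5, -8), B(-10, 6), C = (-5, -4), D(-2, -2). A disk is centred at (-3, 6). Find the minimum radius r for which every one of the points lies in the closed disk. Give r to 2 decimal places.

The required radius is the distance from (-3, 6) to the farthest point.
Squared distances: 260, 49, 104, 65.
Maximum is 260, attained at A.
r = √260 ≈ 16.12.

16.12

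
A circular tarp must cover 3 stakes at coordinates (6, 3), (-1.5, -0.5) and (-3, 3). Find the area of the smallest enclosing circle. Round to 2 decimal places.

Call the three points A, B, C in the order given.
Side lengths²: AB² = 68.5, AC² = 81, BC² = 14.5.
Since AC² = 81 < 68.5 + 14.5 = 83, the triangle is acute, so the smallest enclosing circle is the circumcircle.
Circumcentre = (1.5, 20/7), r² = 3973/196.
Area = π·r² = π·3973/196 ≈ 63.68.

63.68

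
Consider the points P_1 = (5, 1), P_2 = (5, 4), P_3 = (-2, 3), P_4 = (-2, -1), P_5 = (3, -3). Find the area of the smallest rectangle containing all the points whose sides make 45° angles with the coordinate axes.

In coordinates u = x + y, v = x − y the rectangle is axis-aligned; the map (x,y)→(u,v) scales areas by 2.
u-values: 6, 9, 1, -3, 0; range = 9 − (-3) = 12.
v-values: 4, 1, -5, -1, 6; range = 6 − (-5) = 11.
Area = (12 × 11) / 2 = 66.

66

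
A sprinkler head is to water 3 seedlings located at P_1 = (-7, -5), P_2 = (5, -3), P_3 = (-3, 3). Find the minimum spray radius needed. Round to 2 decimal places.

6.18

Side lengths²: P_1P_2² = 148, P_1P_3² = 80, P_2P_3² = 100.
Since P_1P_2² = 148 < 100 + 80 = 180, the triangle is acute, so the smallest enclosing circle is the circumcircle.
Circumcentre = (-13/11, -32/11), r² = 4625/121.
r = √(4625/121) ≈ 6.18.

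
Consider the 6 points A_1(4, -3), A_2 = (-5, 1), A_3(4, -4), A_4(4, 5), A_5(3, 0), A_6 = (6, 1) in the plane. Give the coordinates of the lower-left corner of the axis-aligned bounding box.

(-5, -4)

x-range [-5, 6], y-range [-4, 5].
The lower-left corner is (-5, -4).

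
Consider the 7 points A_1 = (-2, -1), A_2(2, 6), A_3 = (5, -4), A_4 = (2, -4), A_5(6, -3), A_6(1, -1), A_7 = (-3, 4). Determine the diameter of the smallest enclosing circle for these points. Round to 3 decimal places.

11.402

A smallest enclosing disk is always determined by at most three of the input points on its boundary.
The farthest pair is A_5–A_7 with squared distance 130. The circle on this segment as diameter has centre (1.5, 0.5) and r² = 130/4 = 32.5.
Check A_1: distance² to centre = 14.5 ≤ 32.5, so it lies inside.
All remaining points lie in this disk, and no smaller disk contains both endpoints, so this is the minimum enclosing circle.
Diameter = 2r = 2√(32.5) ≈ 11.402.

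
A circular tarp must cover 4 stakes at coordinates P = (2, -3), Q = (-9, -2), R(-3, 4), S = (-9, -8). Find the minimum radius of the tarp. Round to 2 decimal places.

By Welzl's lemma the MEC is supported by two points (diametrically opposite) or three points (on a circumcircle).
The minimum enclosing circle is determined by three boundary points: P, R, S.
Their circumcentre is (-82/17, -44/17) with r² = 13505/289.
The farthest remaining point Q is at distance² 5141/289 ≤ 13505/289.
r = √(13505/289) ≈ 6.84.

6.84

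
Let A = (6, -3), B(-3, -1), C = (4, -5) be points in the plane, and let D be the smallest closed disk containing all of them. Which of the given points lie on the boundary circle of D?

A, B

Side lengths²: AB² = 85, AC² = 8, BC² = 65.
Since AB² = 85 ≥ 65 + 8 = 73, the angle opposite AB is not acute, so the smallest enclosing circle has AB as diameter.
Centre = midpoint of AB = (1.5, -2), r² = 85/4 = 21.25.
The points at distance exactly r from the centre are A, B — 2 points.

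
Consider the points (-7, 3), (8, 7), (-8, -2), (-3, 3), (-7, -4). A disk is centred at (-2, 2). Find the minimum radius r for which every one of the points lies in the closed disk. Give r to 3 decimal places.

11.180

The required radius is the distance from (-2, 2) to the farthest point.
Squared distances: 26, 125, 52, 2, 61.
Maximum is 125, attained at (8, 7).
r = √125 ≈ 11.180.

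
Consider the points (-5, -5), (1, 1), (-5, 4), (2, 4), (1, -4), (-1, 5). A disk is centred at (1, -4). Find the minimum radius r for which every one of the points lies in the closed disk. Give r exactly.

The required radius is the distance from (1, -4) to the farthest point.
Squared distances: 37, 25, 100, 65, 0, 85.
Maximum is 100, attained at (-5, 4).
r = √100 = 10.

10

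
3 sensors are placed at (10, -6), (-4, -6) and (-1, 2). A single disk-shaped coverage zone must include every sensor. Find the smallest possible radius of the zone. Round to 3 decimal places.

Call the three points A, B, C in the order given.
Side lengths²: AB² = 196, AC² = 185, BC² = 73.
Since AB² = 196 < 185 + 73 = 258, the triangle is acute, so the smallest enclosing circle is the circumcircle.
Circumcentre = (3, -4.0625), r² = 52.75390625.
r = √(52.75390625) ≈ 7.263.

7.263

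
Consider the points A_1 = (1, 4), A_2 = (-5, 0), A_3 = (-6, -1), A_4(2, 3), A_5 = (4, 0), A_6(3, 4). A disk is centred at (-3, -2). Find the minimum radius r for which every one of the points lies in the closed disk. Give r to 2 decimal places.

8.49

The required radius is the distance from (-3, -2) to the farthest point.
Squared distances: 52, 8, 10, 50, 53, 72.
Maximum is 72, attained at A_6.
r = √72 ≈ 8.49.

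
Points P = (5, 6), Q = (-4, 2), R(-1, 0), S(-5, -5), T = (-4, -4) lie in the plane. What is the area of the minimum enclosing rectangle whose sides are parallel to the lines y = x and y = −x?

In coordinates u = x + y, v = x − y the rectangle is axis-aligned; the map (x,y)→(u,v) scales areas by 2.
u-values: 11, -2, -1, -10, -8; range = 11 − (-10) = 21.
v-values: -1, -6, -1, 0, 0; range = 0 − (-6) = 6.
Area = (21 × 6) / 2 = 63.

63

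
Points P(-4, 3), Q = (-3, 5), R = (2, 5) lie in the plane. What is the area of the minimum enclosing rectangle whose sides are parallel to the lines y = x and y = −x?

In coordinates u = x + y, v = x − y the rectangle is axis-aligned; the map (x,y)→(u,v) scales areas by 2.
u-values: -1, 2, 7; range = 7 − (-1) = 8.
v-values: -7, -8, -3; range = -3 − (-8) = 5.
Area = (8 × 5) / 2 = 20.

20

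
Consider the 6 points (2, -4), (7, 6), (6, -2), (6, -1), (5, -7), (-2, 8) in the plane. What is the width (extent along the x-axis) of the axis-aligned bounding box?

9

max x = 7, min x = -2, so width = 9.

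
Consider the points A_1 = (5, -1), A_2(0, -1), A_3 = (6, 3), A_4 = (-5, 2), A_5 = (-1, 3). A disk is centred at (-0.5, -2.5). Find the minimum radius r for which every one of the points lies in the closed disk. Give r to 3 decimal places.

The required radius is the distance from (-0.5, -2.5) to the farthest point.
Squared distances: 32.5, 2.5, 72.5, 40.5, 30.5.
Maximum is 72.5, attained at A_3.
r = √(72.5) ≈ 8.515.

8.515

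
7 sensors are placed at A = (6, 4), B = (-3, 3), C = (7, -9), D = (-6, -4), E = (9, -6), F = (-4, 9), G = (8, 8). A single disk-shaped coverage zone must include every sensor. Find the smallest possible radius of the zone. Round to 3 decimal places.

By Welzl's lemma the MEC is supported by two points (diametrically opposite) or three points (on a circumcircle).
The farthest pair is C–F with squared distance 445. The circle on this segment as diameter has centre (1.5, 0) and r² = 445/4 = 111.25.
Check A: distance² to centre = 36.25 ≤ 111.25, so it lies inside.
All remaining points lie in this disk, and no smaller disk contains both endpoints, so this is the minimum enclosing circle.
r = √(111.25) ≈ 10.548.

10.548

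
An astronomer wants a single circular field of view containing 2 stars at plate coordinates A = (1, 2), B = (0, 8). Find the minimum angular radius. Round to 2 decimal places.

3.04

The smallest circle enclosing two points has them as diameter endpoints.
Centre = midpoint = (0.5, 5); r² = |AB|²/4 = 37/4 = 9.25.
r = √(9.25) ≈ 3.04.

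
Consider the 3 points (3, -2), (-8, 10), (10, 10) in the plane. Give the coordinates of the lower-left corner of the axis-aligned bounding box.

x-range [-8, 10], y-range [-2, 10].
The lower-left corner is (-8, -2).

(-8, -2)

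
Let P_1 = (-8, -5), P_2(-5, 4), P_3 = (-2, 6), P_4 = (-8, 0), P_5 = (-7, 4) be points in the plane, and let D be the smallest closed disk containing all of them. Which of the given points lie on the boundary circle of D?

A smallest enclosing disk is always determined by at most three of the input points on its boundary.
The farthest pair is P_1–P_3 with squared distance 157. The circle on this segment as diameter has centre (-5, 0.5) and r² = 157/4 = 39.25.
Check P_2: distance² to centre = 12.25 ≤ 39.25, so it lies inside.
All remaining points lie in this disk, and no smaller disk contains both endpoints, so this is the minimum enclosing circle.
The points at distance exactly r from the centre are P_1, P_3 — 2 points.

P_1, P_3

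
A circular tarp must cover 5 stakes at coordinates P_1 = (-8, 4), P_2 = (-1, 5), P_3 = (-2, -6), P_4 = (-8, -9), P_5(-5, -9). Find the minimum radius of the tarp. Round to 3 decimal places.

A smallest enclosing disk is always determined by at most three of the input points on its boundary.
The farthest pair is P_2–P_4 with squared distance 245. The circle on this segment as diameter has centre (-4.5, -2) and r² = 245/4 = 61.25.
Check P_1: distance² to centre = 48.25 ≤ 61.25, so it lies inside.
All remaining points lie in this disk, and no smaller disk contains both endpoints, so this is the minimum enclosing circle.
r = √(61.25) ≈ 7.826.

7.826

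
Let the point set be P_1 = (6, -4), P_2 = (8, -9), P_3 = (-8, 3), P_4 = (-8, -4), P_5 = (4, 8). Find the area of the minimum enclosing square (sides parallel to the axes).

289

The bounding box has width 16 and height 17.
An axis-aligned square enclosing the set must have side ≥ max(width, height).
So the minimum side is max(16, 17) = 17.
Area = 17² = 289.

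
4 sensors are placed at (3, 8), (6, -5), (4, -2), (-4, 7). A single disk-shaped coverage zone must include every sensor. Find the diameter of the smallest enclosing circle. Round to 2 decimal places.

By Welzl's lemma the MEC is supported by two points (diametrically opposite) or three points (on a circumcircle).
The farthest pair is (6, -5)–(-4, 7) with squared distance 244. The circle on this segment as diameter has centre (1, 1) and r² = 244/4 = 61.
Check (3, 8): distance² to centre = 53 ≤ 61, so it lies inside.
All remaining points lie in this disk, and no smaller disk contains both endpoints, so this is the minimum enclosing circle.
Diameter = 2r = 2√61 ≈ 15.62.

15.62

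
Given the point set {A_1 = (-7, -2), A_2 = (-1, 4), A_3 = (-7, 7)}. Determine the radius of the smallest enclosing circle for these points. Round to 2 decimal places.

Side lengths²: A_1A_2² = 72, A_1A_3² = 81, A_2A_3² = 45.
Since A_1A_3² = 81 < 72 + 45 = 117, the triangle is acute, so the smallest enclosing circle is the circumcircle.
Circumcentre = (-5.5, 2.5), r² = 22.5.
r = √(22.5) ≈ 4.74.

4.74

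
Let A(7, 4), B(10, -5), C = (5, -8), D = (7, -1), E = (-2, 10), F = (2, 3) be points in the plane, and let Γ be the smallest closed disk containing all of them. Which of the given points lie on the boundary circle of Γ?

B, C, E

The minimum enclosing circle is determined by three boundary points: B, C, E.
Their circumcentre is (201/74, 109/74) with r² = 259981/2738.
The farthest remaining point A is at distance² 67729/2738 ≤ 259981/2738.
The points at distance exactly r from the centre are B, C, E — 3 points.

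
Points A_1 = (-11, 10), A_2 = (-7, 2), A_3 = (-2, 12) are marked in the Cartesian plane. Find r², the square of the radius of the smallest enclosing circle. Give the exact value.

33.203125

Side lengths²: A_1A_2² = 80, A_1A_3² = 85, A_2A_3² = 125.
Since A_2A_3² = 125 < 85 + 80 = 165, the triangle is acute, so the smallest enclosing circle is the circumcircle.
Circumcentre = (-5.75, 7.625), r² = 33.203125.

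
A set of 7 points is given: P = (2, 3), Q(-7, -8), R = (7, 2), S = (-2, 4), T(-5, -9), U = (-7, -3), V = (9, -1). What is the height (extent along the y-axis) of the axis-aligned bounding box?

13

max y = 4, min y = -9, so height = 13.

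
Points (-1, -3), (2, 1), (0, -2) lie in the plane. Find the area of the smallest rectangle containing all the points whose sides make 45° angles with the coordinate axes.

In coordinates u = x + y, v = x − y the rectangle is axis-aligned; the map (x,y)→(u,v) scales areas by 2.
u-values: -4, 3, -2; range = 3 − (-4) = 7.
v-values: 2, 1, 2; range = 2 − 1 = 1.
Area = (7 × 1) / 2 = 3.5.

3.5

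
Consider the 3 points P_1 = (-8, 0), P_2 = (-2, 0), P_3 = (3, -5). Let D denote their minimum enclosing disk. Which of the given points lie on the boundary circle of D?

Side lengths²: P_1P_2² = 36, P_1P_3² = 146, P_2P_3² = 50.
Since P_1P_3² = 146 ≥ 50 + 36 = 86, the angle opposite P_1P_3 is not acute, so the smallest enclosing circle has P_1P_3 as diameter.
Centre = midpoint of P_1P_3 = (-2.5, -2.5), r² = 146/4 = 36.5.
The points at distance exactly r from the centre are P_1, P_3 — 2 points.

P_1, P_3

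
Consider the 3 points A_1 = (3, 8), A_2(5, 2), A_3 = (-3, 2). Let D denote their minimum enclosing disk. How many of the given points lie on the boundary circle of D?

Side lengths²: A_1A_2² = 40, A_1A_3² = 72, A_2A_3² = 64.
Since A_1A_3² = 72 < 64 + 40 = 104, the triangle is acute, so the smallest enclosing circle is the circumcircle.
Circumcentre = (1, 4), r² = 20.
The points at distance exactly r from the centre are A_1, A_2, A_3 — 3 points.

3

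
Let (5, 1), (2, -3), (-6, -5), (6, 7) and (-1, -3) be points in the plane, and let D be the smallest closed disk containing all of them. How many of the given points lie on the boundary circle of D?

2

By Welzl's lemma the MEC is supported by two points (diametrically opposite) or three points (on a circumcircle).
The farthest pair is (-6, -5)–(6, 7) with squared distance 288. The circle on this segment as diameter has centre (0, 1) and r² = 288/4 = 72.
Check (5, 1): distance² to centre = 25 ≤ 72, so it lies inside.
All remaining points lie in this disk, and no smaller disk contains both endpoints, so this is the minimum enclosing circle.
The points at distance exactly r from the centre are (-6, -5), (6, 7) — 2 points.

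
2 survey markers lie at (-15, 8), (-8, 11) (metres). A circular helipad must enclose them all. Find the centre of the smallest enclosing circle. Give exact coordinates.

(-11.5, 9.5)

The smallest circle enclosing two points has them as diameter endpoints.
Centre = midpoint = (-11.5, 9.5); r² = |(-15, 8)−(-8, 11)|²/4 = 58/4 = 14.5.
Centre = (-11.5, 9.5).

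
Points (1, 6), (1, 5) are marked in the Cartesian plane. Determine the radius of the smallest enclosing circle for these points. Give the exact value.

The smallest circle enclosing two points has them as diameter endpoints.
Centre = midpoint = (1, 5.5); r² = |(1, 6)−(1, 5)|²/4 = 1/4 = 0.25.
r = √(0.25) = 0.5.

0.5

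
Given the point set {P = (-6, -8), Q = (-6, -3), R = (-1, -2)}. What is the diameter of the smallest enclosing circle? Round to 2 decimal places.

Side lengths²: PQ² = 25, PR² = 61, QR² = 26.
Since PR² = 61 ≥ 26 + 25 = 51, the angle opposite PR is not acute, so the smallest enclosing circle has PR as diameter.
Centre = midpoint of PR = (-3.5, -5), r² = 61/4 = 15.25.
Diameter = 2r = 2√(15.25) ≈ 7.81.

7.81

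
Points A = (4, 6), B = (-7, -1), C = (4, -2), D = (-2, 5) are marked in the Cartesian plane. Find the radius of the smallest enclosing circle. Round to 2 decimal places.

By Welzl's lemma the MEC is supported by two points (diametrically opposite) or three points (on a circumcircle).
The minimum enclosing circle is determined by three boundary points: A, B, C.
Their circumcentre is (-13/11, 2) with r² = 5185/121.
The farthest remaining point D is at distance² 1170/121 ≤ 5185/121.
r = √(5185/121) ≈ 6.55.

6.55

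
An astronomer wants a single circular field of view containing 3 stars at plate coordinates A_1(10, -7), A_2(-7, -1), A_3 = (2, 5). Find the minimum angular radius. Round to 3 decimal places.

Side lengths²: A_1A_2² = 325, A_1A_3² = 208, A_2A_3² = 117.
Since A_1A_2² = 325 ≥ 208 + 117 = 325, the angle opposite A_1A_2 is not acute, so the smallest enclosing circle has A_1A_2 as diameter.
Centre = midpoint of A_1A_2 = (1.5, -4), r² = 325/4 = 81.25.
r = √(81.25) ≈ 9.014.

9.014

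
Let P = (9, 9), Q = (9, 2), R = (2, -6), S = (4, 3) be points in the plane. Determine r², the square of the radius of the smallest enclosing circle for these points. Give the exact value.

68.5

The farthest pair is P–R with squared distance 274. The circle on this segment as diameter has centre (5.5, 1.5) and r² = 274/4 = 68.5.
Check Q: distance² to centre = 12.5 ≤ 68.5, so it lies inside.
All remaining points lie in this disk, and no smaller disk contains both endpoints, so this is the minimum enclosing circle.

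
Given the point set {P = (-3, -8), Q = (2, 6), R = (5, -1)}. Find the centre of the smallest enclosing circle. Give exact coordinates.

(-0.5, -1)

Side lengths²: PQ² = 221, PR² = 113, QR² = 58.
Since PQ² = 221 ≥ 113 + 58 = 171, the angle opposite PQ is not acute, so the smallest enclosing circle has PQ as diameter.
Centre = midpoint of PQ = (-0.5, -1), r² = 221/4 = 55.25.
Centre = (-0.5, -1).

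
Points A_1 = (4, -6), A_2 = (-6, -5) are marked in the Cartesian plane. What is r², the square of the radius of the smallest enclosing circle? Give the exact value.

25.25

The smallest circle enclosing two points has them as diameter endpoints.
Centre = midpoint = (-1, -5.5); r² = |A_1A_2|²/4 = 101/4 = 25.25.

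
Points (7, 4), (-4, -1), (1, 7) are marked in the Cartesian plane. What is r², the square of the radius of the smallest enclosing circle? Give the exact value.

36.5

Call the three points A, B, C in the order given.
Side lengths²: AB² = 146, AC² = 45, BC² = 89.
Since AB² = 146 ≥ 89 + 45 = 134, the angle opposite AB is not acute, so the smallest enclosing circle has AB as diameter.
Centre = midpoint of AB = (1.5, 1.5), r² = 146/4 = 36.5.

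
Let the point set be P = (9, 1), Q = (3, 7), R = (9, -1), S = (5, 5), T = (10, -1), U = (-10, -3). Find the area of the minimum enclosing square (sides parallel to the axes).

400

The bounding box has width 20 and height 10.
An axis-aligned square enclosing the set must have side ≥ max(width, height).
So the minimum side is max(20, 10) = 20.
Area = 20² = 400.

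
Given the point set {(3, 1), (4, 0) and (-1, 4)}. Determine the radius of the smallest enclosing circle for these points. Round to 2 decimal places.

3.20

Call the three points A, B, C in the order given.
Side lengths²: AB² = 2, AC² = 25, BC² = 41.
Since BC² = 41 ≥ 25 + 2 = 27, the angle opposite BC is not acute, so the smallest enclosing circle has BC as diameter.
Centre = midpoint of BC = (1.5, 2), r² = 41/4 = 10.25.
r = √(10.25) ≈ 3.20.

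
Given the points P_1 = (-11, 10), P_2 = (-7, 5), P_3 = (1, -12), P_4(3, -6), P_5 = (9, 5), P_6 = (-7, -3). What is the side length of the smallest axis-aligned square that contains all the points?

22

The bounding box has width 20 and height 22.
An axis-aligned square enclosing the set must have side ≥ max(width, height).
So the minimum side is max(20, 22) = 22.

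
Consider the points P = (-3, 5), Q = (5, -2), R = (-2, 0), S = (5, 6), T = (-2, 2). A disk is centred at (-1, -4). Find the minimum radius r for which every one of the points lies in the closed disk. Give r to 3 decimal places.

The required radius is the distance from (-1, -4) to the farthest point.
Squared distances: 85, 40, 17, 136, 37.
Maximum is 136, attained at S.
r = √136 ≈ 11.662.

11.662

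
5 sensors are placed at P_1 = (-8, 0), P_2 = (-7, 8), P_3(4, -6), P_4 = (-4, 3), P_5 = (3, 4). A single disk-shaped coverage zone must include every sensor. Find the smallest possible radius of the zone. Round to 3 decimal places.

A smallest enclosing disk is always determined by at most three of the input points on its boundary.
The farthest pair is P_2–P_3 with squared distance 317. The circle on this segment as diameter has centre (-1.5, 1) and r² = 317/4 = 79.25.
Check P_1: distance² to centre = 43.25 ≤ 79.25, so it lies inside.
All remaining points lie in this disk, and no smaller disk contains both endpoints, so this is the minimum enclosing circle.
r = √(79.25) ≈ 8.902.

8.902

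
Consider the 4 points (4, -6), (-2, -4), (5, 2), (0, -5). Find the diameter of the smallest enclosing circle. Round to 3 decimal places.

9.402

A smallest enclosing disk is always determined by at most three of the input points on its boundary.
The minimum enclosing circle is determined by three boundary points: (4, -6), (-2, -4), (5, 2).
Their circumcentre is (2.1, -1.7) with r² = 22.1.
The farthest remaining point (0, -5) is at distance² 15.3 ≤ 22.1.
Diameter = 2r = 2√(22.1) ≈ 9.402.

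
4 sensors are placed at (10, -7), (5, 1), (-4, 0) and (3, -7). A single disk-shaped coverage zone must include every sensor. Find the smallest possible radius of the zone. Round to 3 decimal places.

The farthest pair is (10, -7)–(-4, 0) with squared distance 245. The circle on this segment as diameter has centre (3, -3.5) and r² = 245/4 = 61.25.
Check (5, 1): distance² to centre = 24.25 ≤ 61.25, so it lies inside.
All remaining points lie in this disk, and no smaller disk contains both endpoints, so this is the minimum enclosing circle.
r = √(61.25) ≈ 7.826.

7.826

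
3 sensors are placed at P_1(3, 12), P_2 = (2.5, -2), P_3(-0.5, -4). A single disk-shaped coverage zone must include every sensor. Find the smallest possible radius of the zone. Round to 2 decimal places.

8.19

Side lengths²: P_1P_2² = 196.25, P_1P_3² = 268.25, P_2P_3² = 13.
Since P_1P_3² = 268.25 ≥ 196.25 + 13 = 209.25, the angle opposite P_1P_3 is not acute, so the smallest enclosing circle has P_1P_3 as diameter.
Centre = midpoint of P_1P_3 = (1.25, 4), r² = 268.25/4 = 67.0625.
r = √(67.0625) ≈ 8.19.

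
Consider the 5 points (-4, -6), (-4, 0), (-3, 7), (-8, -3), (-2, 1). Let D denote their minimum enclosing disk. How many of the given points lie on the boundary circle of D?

The farthest pair is (-4, -6)–(-3, 7) with squared distance 170. The circle on this segment as diameter has centre (-3.5, 0.5) and r² = 170/4 = 42.5.
Check (-4, 0): distance² to centre = 0.5 ≤ 42.5, so it lies inside.
All remaining points lie in this disk, and no smaller disk contains both endpoints, so this is the minimum enclosing circle.
The points at distance exactly r from the centre are (-4, -6), (-3, 7) — 2 points.

2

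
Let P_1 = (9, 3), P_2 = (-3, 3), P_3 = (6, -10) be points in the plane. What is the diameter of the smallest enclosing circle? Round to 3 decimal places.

Side lengths²: P_1P_2² = 144, P_1P_3² = 178, P_2P_3² = 250.
Since P_2P_3² = 250 < 178 + 144 = 322, the triangle is acute, so the smallest enclosing circle is the circumcircle.
Circumcentre = (3, -32/13), r² = 11125/169.
Diameter = 2r = 2√(11125/169) ≈ 16.227.

16.227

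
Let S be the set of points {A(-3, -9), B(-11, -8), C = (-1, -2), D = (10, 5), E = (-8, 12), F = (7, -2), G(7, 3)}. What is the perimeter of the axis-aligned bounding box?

84

Width = max x − min x = 10 − (-11) = 21.
Height = max y − min y = 12 − (-9) = 21.
Perimeter = 2(21 + 21) = 84.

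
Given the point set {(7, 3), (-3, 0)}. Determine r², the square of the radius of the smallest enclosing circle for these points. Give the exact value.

The smallest circle enclosing two points has them as diameter endpoints.
Centre = midpoint = (2, 1.5); r² = |(7, 3)−(-3, 0)|²/4 = 109/4 = 27.25.

27.25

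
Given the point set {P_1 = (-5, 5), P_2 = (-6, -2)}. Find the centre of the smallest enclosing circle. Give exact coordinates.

(-5.5, 1.5)

The smallest circle enclosing two points has them as diameter endpoints.
Centre = midpoint = (-5.5, 1.5); r² = |P_1P_2|²/4 = 50/4 = 12.5.
Centre = (-5.5, 1.5).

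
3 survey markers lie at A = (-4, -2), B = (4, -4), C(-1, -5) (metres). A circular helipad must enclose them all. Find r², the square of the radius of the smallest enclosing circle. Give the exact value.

Side lengths²: AB² = 68, AC² = 18, BC² = 26.
Since AB² = 68 ≥ 26 + 18 = 44, the angle opposite AB is not acute, so the smallest enclosing circle has AB as diameter.
Centre = midpoint of AB = (0, -3), r² = 68/4 = 17.

17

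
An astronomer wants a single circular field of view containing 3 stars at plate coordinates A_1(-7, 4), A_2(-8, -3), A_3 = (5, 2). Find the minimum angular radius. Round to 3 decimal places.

Side lengths²: A_1A_2² = 50, A_1A_3² = 148, A_2A_3² = 194.
Since A_2A_3² = 194 < 148 + 50 = 198, the triangle is acute, so the smallest enclosing circle is the circumcircle.
Circumcentre = (-67/43, -15/43), r² = 89725/1849.
r = √(89725/1849) ≈ 6.966.

6.966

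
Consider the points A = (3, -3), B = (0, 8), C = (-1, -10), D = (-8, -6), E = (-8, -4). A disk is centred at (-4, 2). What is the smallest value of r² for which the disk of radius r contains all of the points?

153

The required radius is the distance from (-4, 2) to the farthest point.
Squared distances: 74, 52, 153, 80, 52.
Maximum is 153, attained at C.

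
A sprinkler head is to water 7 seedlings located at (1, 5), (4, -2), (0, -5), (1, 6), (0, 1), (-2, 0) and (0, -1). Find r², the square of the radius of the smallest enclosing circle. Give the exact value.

By Welzl's lemma the MEC is supported by two points (diametrically opposite) or three points (on a circumcircle).
The farthest pair is (0, -5)–(1, 6) with squared distance 122. The circle on this segment as diameter has centre (0.5, 0.5) and r² = 122/4 = 30.5.
Check (1, 5): distance² to centre = 20.5 ≤ 30.5, so it lies inside.
All remaining points lie in this disk, and no smaller disk contains both endpoints, so this is the minimum enclosing circle.

30.5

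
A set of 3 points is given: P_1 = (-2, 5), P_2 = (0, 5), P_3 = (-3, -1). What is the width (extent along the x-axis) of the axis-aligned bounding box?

3

max x = 0, min x = -3, so width = 3.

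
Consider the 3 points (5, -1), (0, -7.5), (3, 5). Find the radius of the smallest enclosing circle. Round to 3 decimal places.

Call the three points A, B, C in the order given.
Side lengths²: AB² = 67.25, AC² = 40, BC² = 165.25.
Since BC² = 165.25 ≥ 67.25 + 40 = 107.25, the angle opposite BC is not acute, so the smallest enclosing circle has BC as diameter.
Centre = midpoint of BC = (1.5, -1.25), r² = 165.25/4 = 41.3125.
r = √(41.3125) ≈ 6.427.

6.427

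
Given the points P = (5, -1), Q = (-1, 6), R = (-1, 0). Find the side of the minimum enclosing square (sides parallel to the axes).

7

The bounding box has width 6 and height 7.
An axis-aligned square enclosing the set must have side ≥ max(width, height).
So the minimum side is max(6, 7) = 7.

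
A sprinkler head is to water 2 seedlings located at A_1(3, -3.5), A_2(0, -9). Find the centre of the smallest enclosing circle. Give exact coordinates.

(1.5, -6.25)

The smallest circle enclosing two points has them as diameter endpoints.
Centre = midpoint = (1.5, -6.25); r² = |A_1A_2|²/4 = 39.25/4 = 9.8125.
Centre = (1.5, -6.25).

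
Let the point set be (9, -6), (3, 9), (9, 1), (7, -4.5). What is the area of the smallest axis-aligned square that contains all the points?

The bounding box has width 6 and height 15.
An axis-aligned square enclosing the set must have side ≥ max(width, height).
So the minimum side is max(6, 15) = 15.
Area = 15² = 225.

225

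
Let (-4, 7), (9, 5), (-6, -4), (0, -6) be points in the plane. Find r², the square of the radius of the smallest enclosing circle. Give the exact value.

The minimum enclosing circle of a finite set is fixed by two of the points (as a diameter) or three (as a circumcircle).
The farthest pair is (9, 5)–(-6, -4) with squared distance 306. The circle on this segment as diameter has centre (1.5, 0.5) and r² = 306/4 = 76.5.
Check (-4, 7): distance² to centre = 72.5 ≤ 76.5, so it lies inside.
All remaining points lie in this disk, and no smaller disk contains both endpoints, so this is the minimum enclosing circle.

76.5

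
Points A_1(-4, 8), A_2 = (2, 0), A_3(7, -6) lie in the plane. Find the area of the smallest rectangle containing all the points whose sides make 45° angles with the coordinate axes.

37.5

In coordinates u = x + y, v = x − y the rectangle is axis-aligned; the map (x,y)→(u,v) scales areas by 2.
u-values: 4, 2, 1; range = 4 − 1 = 3.
v-values: -12, 2, 13; range = 13 − (-12) = 25.
Area = (3 × 25) / 2 = 37.5.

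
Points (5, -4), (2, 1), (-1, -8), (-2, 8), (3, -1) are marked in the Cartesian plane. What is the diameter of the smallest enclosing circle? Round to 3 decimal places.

By Welzl's lemma the MEC is supported by two points (diametrically opposite) or three points (on a circumcircle).
The farthest pair is (-1, -8)–(-2, 8) with squared distance 257. The circle on this segment as diameter has centre (-1.5, 0) and r² = 257/4 = 64.25.
Check (5, -4): distance² to centre = 58.25 ≤ 64.25, so it lies inside.
All remaining points lie in this disk, and no smaller disk contains both endpoints, so this is the minimum enclosing circle.
Diameter = 2r = 2√(64.25) ≈ 16.031.

16.031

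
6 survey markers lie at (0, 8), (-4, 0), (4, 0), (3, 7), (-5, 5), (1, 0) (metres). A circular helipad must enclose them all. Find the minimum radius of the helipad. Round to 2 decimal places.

5.18

A smallest enclosing disk is always determined by at most three of the input points on its boundary.
The minimum enclosing circle is determined by three boundary points: (4, 0), (3, 7), (-5, 5).
Their circumcentre is (-7/29, 86/29) with r² = 22525/841.
The farthest remaining point (0, 8) is at distance² 21365/841 ≤ 22525/841.
r = √(22525/841) ≈ 5.18.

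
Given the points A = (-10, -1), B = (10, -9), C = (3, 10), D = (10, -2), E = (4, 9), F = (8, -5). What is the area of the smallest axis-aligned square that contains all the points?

The bounding box has width 20 and height 19.
An axis-aligned square enclosing the set must have side ≥ max(width, height).
So the minimum side is max(20, 19) = 20.
Area = 20² = 400.

400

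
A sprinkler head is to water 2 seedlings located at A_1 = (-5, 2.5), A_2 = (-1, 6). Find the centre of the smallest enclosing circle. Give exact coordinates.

(-3, 4.25)

The smallest circle enclosing two points has them as diameter endpoints.
Centre = midpoint = (-3, 4.25); r² = |A_1A_2|²/4 = 28.25/4 = 7.0625.
Centre = (-3, 4.25).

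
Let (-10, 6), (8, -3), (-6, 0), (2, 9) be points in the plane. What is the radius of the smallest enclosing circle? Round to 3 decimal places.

The farthest pair is (-10, 6)–(8, -3) with squared distance 405. The circle on this segment as diameter has centre (-1, 1.5) and r² = 405/4 = 101.25.
Check (-6, 0): distance² to centre = 27.25 ≤ 101.25, so it lies inside.
All remaining points lie in this disk, and no smaller disk contains both endpoints, so this is the minimum enclosing circle.
r = √(101.25) ≈ 10.062.

10.062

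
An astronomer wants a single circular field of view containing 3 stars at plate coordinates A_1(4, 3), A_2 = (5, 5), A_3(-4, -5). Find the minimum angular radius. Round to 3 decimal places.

6.727

Side lengths²: A_1A_2² = 5, A_1A_3² = 128, A_2A_3² = 181.
Since A_2A_3² = 181 ≥ 128 + 5 = 133, the angle opposite A_2A_3 is not acute, so the smallest enclosing circle has A_2A_3 as diameter.
Centre = midpoint of A_2A_3 = (0.5, 0), r² = 181/4 = 45.25.
r = √(45.25) ≈ 6.727.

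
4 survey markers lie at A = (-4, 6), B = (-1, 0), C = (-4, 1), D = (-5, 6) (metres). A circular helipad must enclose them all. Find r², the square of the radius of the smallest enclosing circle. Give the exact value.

13

The minimum enclosing circle of a finite set is fixed by two of the points (as a diameter) or three (as a circumcircle).
The farthest pair is B–D with squared distance 52. The circle on this segment as diameter has centre (-3, 3) and r² = 52/4 = 13.
Check A: distance² to centre = 10 ≤ 13, so it lies inside.
All remaining points lie in this disk, and no smaller disk contains both endpoints, so this is the minimum enclosing circle.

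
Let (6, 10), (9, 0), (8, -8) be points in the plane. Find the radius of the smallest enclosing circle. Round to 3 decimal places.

Call the three points A, B, C in the order given.
Side lengths²: AB² = 109, AC² = 328, BC² = 65.
Since AC² = 328 ≥ 109 + 65 = 174, the angle opposite AC is not acute, so the smallest enclosing circle has AC as diameter.
Centre = midpoint of AC = (7, 1), r² = 328/4 = 82.
r = √82 ≈ 9.055.

9.055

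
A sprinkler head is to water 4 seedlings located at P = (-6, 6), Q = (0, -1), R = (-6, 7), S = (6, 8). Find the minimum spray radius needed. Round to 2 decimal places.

A smallest enclosing disk is always determined by at most three of the input points on its boundary.
The minimum enclosing circle is determined by three boundary points: Q, R, S.
Their circumcentre is (3/17, 183/34) with r² = 47125/1156.
The farthest remaining point P is at distance² 44541/1156 ≤ 47125/1156.
r = √(47125/1156) ≈ 6.38.

6.38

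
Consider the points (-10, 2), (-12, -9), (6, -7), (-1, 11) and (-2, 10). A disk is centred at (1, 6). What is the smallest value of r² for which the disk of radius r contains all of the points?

394

The required radius is the distance from (1, 6) to the farthest point.
Squared distances: 137, 394, 194, 29, 25.
Maximum is 394, attained at (-12, -9).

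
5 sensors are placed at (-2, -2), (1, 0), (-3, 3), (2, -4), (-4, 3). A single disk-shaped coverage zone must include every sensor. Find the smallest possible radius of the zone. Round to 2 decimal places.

4.61

The farthest pair is (2, -4)–(-4, 3) with squared distance 85. The circle on this segment as diameter has centre (-1, -0.5) and r² = 85/4 = 21.25.
Check (-2, -2): distance² to centre = 3.25 ≤ 21.25, so it lies inside.
All remaining points lie in this disk, and no smaller disk contains both endpoints, so this is the minimum enclosing circle.
r = √(21.25) ≈ 4.61.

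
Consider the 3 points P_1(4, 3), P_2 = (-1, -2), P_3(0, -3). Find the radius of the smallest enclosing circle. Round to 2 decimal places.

Side lengths²: P_1P_2² = 50, P_1P_3² = 52, P_2P_3² = 2.
Since P_1P_3² = 52 ≥ 50 + 2 = 52, the angle opposite P_1P_3 is not acute, so the smallest enclosing circle has P_1P_3 as diameter.
Centre = midpoint of P_1P_3 = (2, 0), r² = 52/4 = 13.
r = √13 ≈ 3.61.

3.61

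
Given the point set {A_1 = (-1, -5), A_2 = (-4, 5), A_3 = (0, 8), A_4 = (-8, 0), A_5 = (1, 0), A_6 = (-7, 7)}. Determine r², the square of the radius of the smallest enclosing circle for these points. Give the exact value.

425/9

A smallest enclosing disk is always determined by at most three of the input points on its boundary.
The minimum enclosing circle is determined by three boundary points: A_1, A_3, A_6.
Their circumcentre is (-8/3, 5/3) with r² = 425/9.
The farthest remaining point A_4 is at distance² 281/9 ≤ 425/9.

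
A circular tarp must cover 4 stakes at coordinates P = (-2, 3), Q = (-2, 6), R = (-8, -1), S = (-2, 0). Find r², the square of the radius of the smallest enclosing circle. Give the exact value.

21.25

The minimum enclosing circle of a finite set is fixed by two of the points (as a diameter) or three (as a circumcircle).
The farthest pair is Q–R with squared distance 85. The circle on this segment as diameter has centre (-5, 2.5) and r² = 85/4 = 21.25.
Check P: distance² to centre = 9.25 ≤ 21.25, so it lies inside.
All remaining points lie in this disk, and no smaller disk contains both endpoints, so this is the minimum enclosing circle.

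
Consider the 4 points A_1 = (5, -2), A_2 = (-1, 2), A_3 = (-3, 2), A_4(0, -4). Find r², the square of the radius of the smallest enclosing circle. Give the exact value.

20

The minimum enclosing circle of a finite set is fixed by two of the points (as a diameter) or three (as a circumcircle).
The farthest pair is A_1–A_3 with squared distance 80. The circle on this segment as diameter has centre (1, 0) and r² = 80/4 = 20.
Check A_2: distance² to centre = 8 ≤ 20, so it lies inside.
All remaining points lie in this disk, and no smaller disk contains both endpoints, so this is the minimum enclosing circle.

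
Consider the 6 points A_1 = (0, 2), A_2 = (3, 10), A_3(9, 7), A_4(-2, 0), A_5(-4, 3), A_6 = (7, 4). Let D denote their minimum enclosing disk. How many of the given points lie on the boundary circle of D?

By Welzl's lemma the MEC is supported by two points (diametrically opposite) or three points (on a circumcircle).
The farthest pair is A_3–A_5 with squared distance 185. The circle on this segment as diameter has centre (2.5, 5) and r² = 185/4 = 46.25.
Check A_1: distance² to centre = 15.25 ≤ 46.25, so it lies inside.
All remaining points lie in this disk, and no smaller disk contains both endpoints, so this is the minimum enclosing circle.
The points at distance exactly r from the centre are A_3, A_5 — 2 points.

2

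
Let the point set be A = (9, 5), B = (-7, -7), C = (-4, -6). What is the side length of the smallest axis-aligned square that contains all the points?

The bounding box has width 16 and height 12.
An axis-aligned square enclosing the set must have side ≥ max(width, height).
So the minimum side is max(16, 12) = 16.

16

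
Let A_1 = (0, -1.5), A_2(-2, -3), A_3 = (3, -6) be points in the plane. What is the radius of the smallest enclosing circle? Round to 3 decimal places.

2.920

Side lengths²: A_1A_2² = 6.25, A_1A_3² = 29.25, A_2A_3² = 34.
Since A_2A_3² = 34 < 29.25 + 6.25 = 35.5, the triangle is acute, so the smallest enclosing circle is the circumcircle.
Circumcentre = (7/12, -157/36), r² = 5525/648.
r = √(5525/648) ≈ 2.920.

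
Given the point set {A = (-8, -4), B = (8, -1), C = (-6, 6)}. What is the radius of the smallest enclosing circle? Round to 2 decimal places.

Side lengths²: AB² = 265, AC² = 104, BC² = 245.
Since AB² = 265 < 245 + 104 = 349, the triangle is acute, so the smallest enclosing circle is the circumcircle.
Circumcentre = (-9/22, -7/22), r² = 17225/242.
r = √(17225/242) ≈ 8.44.

8.44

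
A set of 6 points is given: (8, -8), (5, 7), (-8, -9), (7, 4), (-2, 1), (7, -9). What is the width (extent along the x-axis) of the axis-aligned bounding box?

max x = 8, min x = -8, so width = 16.

16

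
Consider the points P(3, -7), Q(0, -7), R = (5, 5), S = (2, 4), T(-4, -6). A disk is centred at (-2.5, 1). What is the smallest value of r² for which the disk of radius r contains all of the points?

94.25

The required radius is the distance from (-2.5, 1) to the farthest point.
Squared distances: 94.25, 70.25, 72.25, 29.25, 51.25.
Maximum is 94.25, attained at P.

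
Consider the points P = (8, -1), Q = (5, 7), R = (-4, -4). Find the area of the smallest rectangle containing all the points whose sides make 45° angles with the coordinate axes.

110

In coordinates u = x + y, v = x − y the rectangle is axis-aligned; the map (x,y)→(u,v) scales areas by 2.
u-values: 7, 12, -8; range = 12 − (-8) = 20.
v-values: 9, -2, 0; range = 9 − (-2) = 11.
Area = (20 × 11) / 2 = 110.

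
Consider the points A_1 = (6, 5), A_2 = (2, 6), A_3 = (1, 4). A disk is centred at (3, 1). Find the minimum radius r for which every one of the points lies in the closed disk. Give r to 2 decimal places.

The required radius is the distance from (3, 1) to the farthest point.
Squared distances: 25, 26, 13.
Maximum is 26, attained at A_2.
r = √26 ≈ 5.10.

5.10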